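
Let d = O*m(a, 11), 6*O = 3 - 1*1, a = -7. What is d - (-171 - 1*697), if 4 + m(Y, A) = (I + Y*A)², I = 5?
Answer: 7784/3 ≈ 2594.7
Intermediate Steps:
m(Y, A) = -4 + (5 + A*Y)² (m(Y, A) = -4 + (5 + Y*A)² = -4 + (5 + A*Y)²)
O = ⅓ (O = (3 - 1*1)/6 = (3 - 1)/6 = (⅙)*2 = ⅓ ≈ 0.33333)
d = 5180/3 (d = (-4 + (5 + 11*(-7))²)/3 = (-4 + (5 - 77)²)/3 = (-4 + (-72)²)/3 = (-4 + 5184)/3 = (⅓)*5180 = 5180/3 ≈ 1726.7)
d - (-171 - 1*697) = 5180/3 - (-171 - 1*697) = 5180/3 - (-171 - 697) = 5180/3 - 1*(-868) = 5180/3 + 868 = 7784/3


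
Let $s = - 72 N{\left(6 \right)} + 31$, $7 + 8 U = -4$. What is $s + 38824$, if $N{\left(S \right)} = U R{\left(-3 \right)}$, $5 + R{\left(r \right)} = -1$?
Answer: $38261$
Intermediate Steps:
$U = - \frac{11}{8}$ ($U = - \frac{7}{8} + \frac{1}{8} \left(-4\right) = - \frac{7}{8} - \frac{1}{2} = - \frac{11}{8} \approx -1.375$)
$R{\left(r \right)} = -6$ ($R{\left(r \right)} = -5 - 1 = -6$)
$N{\left(S \right)} = \frac{33}{4}$ ($N{\left(S \right)} = \left(- \frac{11}{8}\right) \left(-6\right) = \frac{33}{4}$)
$s = -563$ ($s = \left(-72\right) \frac{33}{4} + 31 = -594 + 31 = -563$)
$s + 38824 = -563 + 38824 = 38261$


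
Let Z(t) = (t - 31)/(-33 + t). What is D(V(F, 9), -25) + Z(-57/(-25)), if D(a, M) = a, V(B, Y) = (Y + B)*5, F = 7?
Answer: 31079/384 ≈ 80.935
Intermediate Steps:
V(B, Y) = 5*B + 5*Y (V(B, Y) = (B + Y)*5 = 5*B + 5*Y)
Z(t) = (-31 + t)/(-33 + t)
D(V(F, 9), -25) + Z(-57/(-25)) = (5*7 + 5*9) + (-31 - 57/(-25))/(-33 - 57/(-25)) = (35 + 45) + (-31 - 57*(-1/25))/(-33 - 57*(-1/25)) = 80 + (-31 + 57/25)/(-33 + 57/25) = 80 - 718/25/(-768/25) = 80 - 25/768*(-718/25) = 80 + 359/384 = 31079/384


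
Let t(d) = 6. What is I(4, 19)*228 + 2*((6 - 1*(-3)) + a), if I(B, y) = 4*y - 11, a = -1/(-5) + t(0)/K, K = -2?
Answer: 74162/5 ≈ 14832.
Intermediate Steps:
a = -14/5 (a = -1/(-5) + 6/(-2) = -1*(-1/5) + 6*(-1/2) = 1/5 - 3 = -14/5 ≈ -2.8000)
I(B, y) = -11 + 4*y
I(4, 19)*228 + 2*((6 - 1*(-3)) + a) = (-11 + 4*19)*228 + 2*((6 - 1*(-3)) - 14/5) = (-11 + 76)*228 + 2*((6 + 3) - 14/5) = 65*228 + 2*(9 - 14/5) = 14820 + 2*(31/5) = 14820 + 62/5 = 74162/5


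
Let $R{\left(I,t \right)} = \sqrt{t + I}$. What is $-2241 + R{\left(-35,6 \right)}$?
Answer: $-2241 + i \sqrt{29} \approx -2241.0 + 5.3852 i$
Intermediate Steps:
$R{\left(I,t \right)} = \sqrt{I + t}$
$-2241 + R{\left(-35,6 \right)} = -2241 + \sqrt{-35 + 6} = -2241 + \sqrt{-29} = -2241 + i \sqrt{29}$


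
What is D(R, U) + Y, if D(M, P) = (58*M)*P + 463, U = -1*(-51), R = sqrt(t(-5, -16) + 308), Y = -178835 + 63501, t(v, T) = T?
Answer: -114871 + 5916*sqrt(73) ≈ -64325.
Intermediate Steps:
Y = -115334
R = 2*sqrt(73) (R = sqrt(-16 + 308) = sqrt(292) = 2*sqrt(73) ≈ 17.088)
U = 51
D(M, P) = 463 + 58*M*P (D(M, P) = 58*M*P + 463 = 463 + 58*M*P)
D(R, U) + Y = (463 + 58*(2*sqrt(73))*51) - 115334 = (463 + 5916*sqrt(73)) - 115334 = -114871 + 5916*sqrt(73)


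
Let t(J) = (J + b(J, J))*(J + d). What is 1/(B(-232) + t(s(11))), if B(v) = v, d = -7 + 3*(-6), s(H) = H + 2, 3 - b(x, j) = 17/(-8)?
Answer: -2/899 ≈ -0.0022247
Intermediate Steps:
b(x, j) = 41/8 (b(x, j) = 3 - 17/(-8) = 3 - 17*(-1)/8 = 3 - 1*(-17/8) = 3 + 17/8 = 41/8)
s(H) = 2 + H
d = -25 (d = -7 - 18 = -25)
t(J) = (-25 + J)*(41/8 + J) (t(J) = (J + 41/8)*(J - 25) = (41/8 + J)*(-25 + J) = (-25 + J)*(41/8 + J))
1/(B(-232) + t(s(11))) = 1/(-232 + (-1025/8 + (2 + 11)**2 - 159*(2 + 11)/8)) = 1/(-232 + (-1025/8 + 13**2 - 159/8*13)) = 1/(-232 + (-1025/8 + 169 - 2067/8)) = 1/(-232 - 435/2) = 1/(-899/2) = -2/899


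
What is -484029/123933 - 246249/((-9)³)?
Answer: 1117241488/3346191 ≈ 333.88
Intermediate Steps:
-484029/123933 - 246249/((-9)³) = -484029*1/123933 - 246249/(-729) = -161343/41311 - 246249*(-1/729) = -161343/41311 + 27361/81 = 1117241488/3346191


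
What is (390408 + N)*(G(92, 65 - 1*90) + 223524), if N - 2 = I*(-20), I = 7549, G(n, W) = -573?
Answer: 53381157930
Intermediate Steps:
N = -150978 (N = 2 + 7549*(-20) = 2 - 150980 = -150978)
(390408 + N)*(G(92, 65 - 1*90) + 223524) = (390408 - 150978)*(-573 + 223524) = 239430*222951 = 53381157930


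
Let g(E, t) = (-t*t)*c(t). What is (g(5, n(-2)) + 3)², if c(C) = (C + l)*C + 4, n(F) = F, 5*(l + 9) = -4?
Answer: 288369/25 ≈ 11535.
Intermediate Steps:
l = -49/5 (l = -9 + (⅕)*(-4) = -9 - ⅘ = -49/5 ≈ -9.8000)
c(C) = 4 + C*(-49/5 + C) (c(C) = (C - 49/5)*C + 4 = (-49/5 + C)*C + 4 = C*(-49/5 + C) + 4 = 4 + C*(-49/5 + C))
g(E, t) = -t²*(4 + t² - 49*t/5) (g(E, t) = (-t*t)*(4 + t² - 49*t/5) = (-t²)*(4 + t² - 49*t/5) = -t²*(4 + t² - 49*t/5))
(g(5, n(-2)) + 3)² = ((-2)²*(-4 - 1*(-2)² + (49/5)*(-2)) + 3)² = (4*(-4 - 1*4 - 98/5) + 3)² = (4*(-4 - 4 - 98/5) + 3)² = (4*(-138/5) + 3)² = (-552/5 + 3)² = (-537/5)² = 288369/25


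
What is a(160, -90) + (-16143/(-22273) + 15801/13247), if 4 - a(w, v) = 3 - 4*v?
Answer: -105357322735/295050431 ≈ -357.08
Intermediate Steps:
a(w, v) = 1 + 4*v (a(w, v) = 4 - (3 - 4*v) = 4 + (-3 + 4*v) = 1 + 4*v)
a(160, -90) + (-16143/(-22273) + 15801/13247) = (1 + 4*(-90)) + (-16143/(-22273) + 15801/13247) = (1 - 360) + (-16143*(-1/22273) + 15801*(1/13247)) = -359 + (16143/22273 + 15801/13247) = -359 + 565781994/295050431 = -105357322735/295050431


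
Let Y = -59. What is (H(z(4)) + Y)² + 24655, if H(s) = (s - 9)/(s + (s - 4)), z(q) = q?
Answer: 452561/16 ≈ 28285.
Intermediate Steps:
H(s) = (-9 + s)/(-4 + 2*s) (H(s) = (-9 + s)/(s + (-4 + s)) = (-9 + s)/(-4 + 2*s))
(H(z(4)) + Y)² + 24655 = ((-9 + 4)/(2*(-2 + 4)) - 59)² + 24655 = ((½)*(-5)/2 - 59)² + 24655 = ((½)*(½)*(-5) - 59)² + 24655 = (-5/4 - 59)² + 24655 = (-241/4)² + 24655 = 58081/16 + 24655 = 452561/16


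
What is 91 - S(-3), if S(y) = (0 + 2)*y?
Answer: 97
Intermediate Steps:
S(y) = 2*y
91 - S(-3) = 91 - 2*(-3) = 91 - 1*(-6) = 91 + 6 = 97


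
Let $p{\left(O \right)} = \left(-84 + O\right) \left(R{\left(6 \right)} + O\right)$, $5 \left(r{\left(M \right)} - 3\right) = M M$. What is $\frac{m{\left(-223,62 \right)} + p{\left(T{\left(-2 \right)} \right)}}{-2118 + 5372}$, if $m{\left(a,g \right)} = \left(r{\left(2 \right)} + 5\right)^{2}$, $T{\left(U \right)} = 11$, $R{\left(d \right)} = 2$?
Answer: $- \frac{21789}{81350} \approx -0.26784$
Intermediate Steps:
$r{\left(M \right)} = 3 + \frac{M^{2}}{5}$ ($r{\left(M \right)} = 3 + \frac{M M}{5} = 3 + \frac{M^{2}}{5}$)
$m{\left(a,g \right)} = \frac{1936}{25}$ ($m{\left(a,g \right)} = \left(\left(3 + \frac{2^{2}}{5}\right) + 5\right)^{2} = \left(\left(3 + \frac{1}{5} \cdot 4\right) + 5\right)^{2} = \left(\left(3 + \frac{4}{5}\right) + 5\right)^{2} = \left(\frac{19}{5} + 5\right)^{2} = \left(\frac{44}{5}\right)^{2} = \frac{1936}{25}$)
$p{\left(O \right)} = \left(-84 + O\right) \left(2 + O\right)$
$\frac{m{\left(-223,62 \right)} + p{\left(T{\left(-2 \right)} \right)}}{-2118 + 5372} = \frac{\frac{1936}{25} - \left(1070 - 121\right)}{-2118 + 5372} = \frac{\frac{1936}{25} - 949}{3254} = \left(\frac{1936}{25} - 949\right) \frac{1}{3254} = \left(- \frac{21789}{25}\right) \frac{1}{3254} = - \frac{21789}{81350}$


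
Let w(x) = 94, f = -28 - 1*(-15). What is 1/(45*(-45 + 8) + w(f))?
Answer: -1/1571 ≈ -0.00063654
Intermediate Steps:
f = -13 (f = -28 + 15 = -13)
1/(45*(-45 + 8) + w(f)) = 1/(45*(-45 + 8) + 94) = 1/(45*(-37) + 94) = 1/(-1665 + 94) = 1/(-1571) = -1/1571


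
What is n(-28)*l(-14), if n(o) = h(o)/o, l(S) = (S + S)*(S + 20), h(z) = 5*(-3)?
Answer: -90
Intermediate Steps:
h(z) = -15
l(S) = 2*S*(20 + S) (l(S) = (2*S)*(20 + S) = 2*S*(20 + S))
n(o) = -15/o
n(-28)*l(-14) = (-15/(-28))*(2*(-14)*(20 - 14)) = (-15*(-1/28))*(2*(-14)*6) = (15/28)*(-168) = -90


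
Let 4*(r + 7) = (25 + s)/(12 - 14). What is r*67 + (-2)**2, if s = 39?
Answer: -1001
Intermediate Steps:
r = -15 (r = -7 + ((25 + 39)/(12 - 14))/4 = -7 + (64/(-2))/4 = -7 + (64*(-1/2))/4 = -7 + (1/4)*(-32) = -7 - 8 = -15)
r*67 + (-2)**2 = -15*67 + (-2)**2 = -1005 + 4 = -1001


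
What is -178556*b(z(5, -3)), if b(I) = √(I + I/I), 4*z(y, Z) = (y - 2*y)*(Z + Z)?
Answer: -89278*√34 ≈ -5.2058e+5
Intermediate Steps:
z(y, Z) = -Z*y/2 (z(y, Z) = ((y - 2*y)*(Z + Z))/4 = ((-y)*(2*Z))/4 = (-2*Z*y)/4 = -Z*y/2)
b(I) = √(1 + I) (b(I) = √(I + 1) = √(1 + I))
-178556*b(z(5, -3)) = -178556*√(1 - ½*(-3)*5) = -178556*√(1 + 15/2) = -89278*√34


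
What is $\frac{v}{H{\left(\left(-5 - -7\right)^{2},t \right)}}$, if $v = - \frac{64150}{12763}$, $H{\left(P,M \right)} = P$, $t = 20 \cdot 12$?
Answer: $- \frac{32075}{25526} \approx -1.2566$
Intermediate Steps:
$t = 240$
$v = - \frac{64150}{12763}$ ($v = \left(-64150\right) \frac{1}{12763} = - \frac{64150}{12763} \approx -5.0262$)
$\frac{v}{H{\left(\left(-5 - -7\right)^{2},t \right)}} = - \frac{64150}{12763 \left(-5 - -7\right)^{2}} = - \frac{64150}{12763 \left(-5 + 7\right)^{2}} = - \frac{64150}{12763 \cdot 2^{2}} = - \frac{64150}{12763 \cdot 4} = \left(- \frac{64150}{12763}\right) \frac{1}{4} = - \frac{32075}{25526}$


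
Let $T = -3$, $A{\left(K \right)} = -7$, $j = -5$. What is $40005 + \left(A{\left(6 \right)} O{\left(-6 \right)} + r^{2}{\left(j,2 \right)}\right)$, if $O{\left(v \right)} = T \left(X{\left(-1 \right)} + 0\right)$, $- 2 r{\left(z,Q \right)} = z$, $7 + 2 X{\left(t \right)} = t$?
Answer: $\frac{159709}{4} \approx 39927.0$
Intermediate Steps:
$X{\left(t \right)} = - \frac{7}{2} + \frac{t}{2}$
$r{\left(z,Q \right)} = - \frac{z}{2}$
$O{\left(v \right)} = 12$ ($O{\left(v \right)} = - 3 \left(\left(- \frac{7}{2} + \frac{1}{2} \left(-1\right)\right) + 0\right) = - 3 \left(\left(- \frac{7}{2} - \frac{1}{2}\right) + 0\right) = - 3 \left(-4 + 0\right) = \left(-3\right) \left(-4\right) = 12$)
$40005 + \left(A{\left(6 \right)} O{\left(-6 \right)} + r^{2}{\left(j,2 \right)}\right) = 40005 + \left(\left(-7\right) 12 + \left(\left(- \frac{1}{2}\right) \left(-5\right)\right)^{2}\right) = 40005 - \left(84 - \left(\frac{5}{2}\right)^{2}\right) = 40005 + \left(-84 + \frac{25}{4}\right) = 40005 - \frac{311}{4} = \frac{159709}{4}$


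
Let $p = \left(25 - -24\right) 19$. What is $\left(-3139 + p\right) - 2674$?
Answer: $-4882$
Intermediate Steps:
$p = 931$ ($p = \left(25 + 24\right) 19 = 49 \cdot 19 = 931$)
$\left(-3139 + p\right) - 2674 = \left(-3139 + 931\right) - 2674 = -2208 - 2674 = -4882$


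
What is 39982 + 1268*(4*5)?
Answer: 65342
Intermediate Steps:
39982 + 1268*(4*5) = 39982 + 1268*20 = 39982 + 25360 = 65342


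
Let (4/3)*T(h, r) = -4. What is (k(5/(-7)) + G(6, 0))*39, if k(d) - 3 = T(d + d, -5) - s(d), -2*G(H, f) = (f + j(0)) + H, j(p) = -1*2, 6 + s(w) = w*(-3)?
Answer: 507/7 ≈ 72.429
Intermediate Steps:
T(h, r) = -3 (T(h, r) = (3/4)*(-4) = -3)
s(w) = -6 - 3*w (s(w) = -6 + w*(-3) = -6 - 3*w)
j(p) = -2
G(H, f) = 1 - H/2 - f/2 (G(H, f) = -((f - 2) + H)/2 = -((-2 + f) + H)/2 = -(-2 + H + f)/2 = 1 - H/2 - f/2)
k(d) = 6 + 3*d (k(d) = 3 + (-3 - (-6 - 3*d)) = 3 + (-3 + (6 + 3*d)) = 3 + (3 + 3*d) = 6 + 3*d)
(k(5/(-7)) + G(6, 0))*39 = ((6 + 3*(5/(-7))) + (1 - 1/2*6 - 1/2*0))*39 = ((6 + 3*(5*(-1/7))) + (1 - 3 + 0))*39 = ((6 + 3*(-5/7)) - 2)*39 = ((6 - 15/7) - 2)*39 = (27/7 - 2)*39 = (13/7)*39 = 507/7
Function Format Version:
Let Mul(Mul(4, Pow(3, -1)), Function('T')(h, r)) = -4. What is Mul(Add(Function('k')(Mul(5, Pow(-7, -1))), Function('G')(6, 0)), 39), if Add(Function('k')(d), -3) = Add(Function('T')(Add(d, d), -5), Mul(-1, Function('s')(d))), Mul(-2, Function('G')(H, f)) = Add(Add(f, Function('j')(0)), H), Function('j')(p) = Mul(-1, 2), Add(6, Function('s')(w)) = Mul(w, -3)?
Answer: Rational(507, 7) ≈ 72.429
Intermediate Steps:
Function('T')(h, r) = -3 (Function('T')(h, r) = Mul(Rational(3, 4), -4) = -3)
Function('s')(w) = Add(-6, Mul(-3, w)) (Function('s')(w) = Add(-6, Mul(w, -3)) = Add(-6, Mul(-3, w)))
Function('j')(p) = -2
Function('G')(H, f) = Add(1, Mul(Rational(-1, 2), H), Mul(Rational(-1, 2), f)) (Function('G')(H, f) = Mul(Rational(-1, 2), Add(Add(f, -2), H)) = Mul(Rational(-1, 2), Add(Add(-2, f), H)) = Mul(Rational(-1, 2), Add(-2, H, f)) = Add(1, Mul(Rational(-1, 2), H), Mul(Rational(-1, 2), f)))
Function('k')(d) = Add(6, Mul(3, d)) (Function('k')(d) = Add(3, Add(-3, Mul(-1, Add(-6, Mul(-3, d))))) = Add(3, Add(-3, Add(6, Mul(3, d)))) = Add(3, Add(3, Mul(3, d))) = Add(6, Mul(3, d)))
Mul(Add(Function('k')(Mul(5, Pow(-7, -1))), Function('G')(6, 0)), 39) = Mul(Add(Add(6, Mul(3, Mul(5, Pow(-7, -1)))), Add(1, Mul(Rational(-1, 2), 6), Mul(Rational(-1, 2), 0))), 39) = Mul(Add(Add(6, Mul(3, Mul(5, Rational(-1, 7)))), Add(1, -3, 0)), 39) = Mul(Add(Add(6, Mul(3, Rational(-5, 7))), -2), 39) = Mul(Add(Add(6, Rational(-15, 7)), -2), 39) = Mul(Add(Rational(27, 7), -2), 39) = Mul(Rational(13, 7), 39) = Rational(507, 7)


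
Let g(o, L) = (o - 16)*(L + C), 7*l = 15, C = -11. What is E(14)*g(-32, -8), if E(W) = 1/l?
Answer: 2128/5 ≈ 425.60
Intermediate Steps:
l = 15/7 (l = (⅐)*15 = 15/7 ≈ 2.1429)
g(o, L) = (-16 + o)*(-11 + L) (g(o, L) = (o - 16)*(L - 11) = (-16 + o)*(-11 + L))
E(W) = 7/15 (E(W) = 1/(15/7) = 7/15)
E(14)*g(-32, -8) = 7*(176 - 16*(-8) - 11*(-32) - 8*(-32))/15 = 7*(176 + 128 + 352 + 256)/15 = (7/15)*912 = 2128/5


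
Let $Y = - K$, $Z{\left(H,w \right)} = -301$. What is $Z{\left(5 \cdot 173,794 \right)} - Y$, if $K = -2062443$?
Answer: $-2062744$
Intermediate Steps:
$Y = 2062443$ ($Y = \left(-1\right) \left(-2062443\right) = 2062443$)
$Z{\left(5 \cdot 173,794 \right)} - Y = -301 - 2062443 = -2062744$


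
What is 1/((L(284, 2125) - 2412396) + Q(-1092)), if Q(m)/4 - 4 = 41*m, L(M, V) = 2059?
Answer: -1/2589409 ≈ -3.8619e-7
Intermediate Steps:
Q(m) = 16 + 164*m (Q(m) = 16 + 4*(41*m) = 16 + 164*m)
1/((L(284, 2125) - 2412396) + Q(-1092)) = 1/((2059 - 2412396) + (16 + 164*(-1092))) = 1/(-2410337 + (16 - 179088)) = 1/(-2410337 - 179072) = 1/(-2589409) = -1/2589409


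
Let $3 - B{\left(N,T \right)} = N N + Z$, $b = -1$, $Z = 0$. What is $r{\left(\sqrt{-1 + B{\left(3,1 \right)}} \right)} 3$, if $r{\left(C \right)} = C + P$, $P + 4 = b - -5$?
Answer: $3 i \sqrt{7} \approx 7.9373 i$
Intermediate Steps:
$B{\left(N,T \right)} = 3 - N^{2}$ ($B{\left(N,T \right)} = 3 - \left(N N + 0\right) = 3 - \left(N^{2} + 0\right) = 3 - N^{2}$)
$P = 0$ ($P = -4 - -4 = -4 + \left(-1 + 5\right) = -4 + 4 = 0$)
$r{\left(C \right)} = C$ ($r{\left(C \right)} = C + 0 = C$)
$r{\left(\sqrt{-1 + B{\left(3,1 \right)}} \right)} 3 = \sqrt{-1 + \left(3 - 3^{2}\right)} 3 = \sqrt{-1 + \left(3 - 9\right)} 3 = \sqrt{-1 - 6} \cdot 3 = \sqrt{-7} \cdot 3 = i \sqrt{7} \cdot 3 = 3 i \sqrt{7}$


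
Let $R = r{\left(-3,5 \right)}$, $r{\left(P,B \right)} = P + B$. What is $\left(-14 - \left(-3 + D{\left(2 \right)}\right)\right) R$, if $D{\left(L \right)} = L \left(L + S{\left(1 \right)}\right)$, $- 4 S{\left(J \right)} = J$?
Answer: $-29$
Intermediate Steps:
$S{\left(J \right)} = - \frac{J}{4}$
$D{\left(L \right)} = L \left(- \frac{1}{4} + L\right)$ ($D{\left(L \right)} = L \left(L - \frac{1}{4}\right) = L \left(- \frac{1}{4} + L\right)$)
$r{\left(P,B \right)} = B + P$
$R = 2$ ($R = 5 - 3 = 2$)
$\left(-14 - \left(-3 + D{\left(2 \right)}\right)\right) R = \left(-14 + \left(3 - 2 \left(- \frac{1}{4} + 2\right)\right)\right) 2 = \left(-14 + \left(3 - 2 \cdot \frac{7}{4}\right)\right) 2 = \left(-14 + \left(3 - \frac{7}{2}\right)\right) 2 = \left(-14 - \frac{1}{2}\right) 2 = \left(- \frac{29}{2}\right) 2 = -29$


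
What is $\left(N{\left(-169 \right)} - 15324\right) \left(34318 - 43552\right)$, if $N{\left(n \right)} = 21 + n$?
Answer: $142868448$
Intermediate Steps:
$\left(N{\left(-169 \right)} - 15324\right) \left(34318 - 43552\right) = \left(\left(21 - 169\right) - 15324\right) \left(34318 - 43552\right) = \left(-148 - 15324\right) \left(-9234\right) = \left(-15472\right) \left(-9234\right) = 142868448$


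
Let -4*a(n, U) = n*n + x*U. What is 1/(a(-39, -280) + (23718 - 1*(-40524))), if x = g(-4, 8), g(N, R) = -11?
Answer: 4/252367 ≈ 1.5850e-5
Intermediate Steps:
x = -11
a(n, U) = -n**2/4 + 11*U/4 (a(n, U) = -(n*n - 11*U)/4 = -(n**2 - 11*U)/4 = -n**2/4 + 11*U/4)
1/(a(-39, -280) + (23718 - 1*(-40524))) = 1/((-1/4*(-39)**2 + (11/4)*(-280)) + (23718 - 1*(-40524))) = 1/((-1/4*1521 - 770) + (23718 + 40524)) = 1/((-1521/4 - 770) + 64242) = 1/(-4601/4 + 64242) = 1/(252367/4) = 4/252367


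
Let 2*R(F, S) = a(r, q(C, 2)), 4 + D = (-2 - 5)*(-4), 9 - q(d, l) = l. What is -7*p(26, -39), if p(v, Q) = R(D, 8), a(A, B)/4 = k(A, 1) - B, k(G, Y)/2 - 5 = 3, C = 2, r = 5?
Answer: -126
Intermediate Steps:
k(G, Y) = 16 (k(G, Y) = 10 + 2*3 = 10 + 6 = 16)
q(d, l) = 9 - l
a(A, B) = 64 - 4*B (a(A, B) = 4*(16 - B) = 64 - 4*B)
D = 24 (D = -4 + (-2 - 5)*(-4) = -4 - 7*(-4) = -4 + 28 = 24)
R(F, S) = 18 (R(F, S) = (64 - 4*(9 - 1*2))/2 = (64 - 4*(9 - 2))/2 = (64 - 4*7)/2 = (64 - 28)/2 = (1/2)*36 = 18)
p(v, Q) = 18
-7*p(26, -39) = -7*18 = -126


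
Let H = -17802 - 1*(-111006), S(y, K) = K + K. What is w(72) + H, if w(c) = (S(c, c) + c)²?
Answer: 139860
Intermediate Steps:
S(y, K) = 2*K
w(c) = 9*c² (w(c) = (2*c + c)² = (3*c)² = 9*c²)
H = 93204 (H = -17802 + 111006 = 93204)
w(72) + H = 9*72² + 93204 = 9*5184 + 93204 = 46656 + 93204 = 139860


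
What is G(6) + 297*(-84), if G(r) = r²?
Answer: -24912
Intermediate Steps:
G(6) + 297*(-84) = 6² + 297*(-84) = 36 - 24948 = -24912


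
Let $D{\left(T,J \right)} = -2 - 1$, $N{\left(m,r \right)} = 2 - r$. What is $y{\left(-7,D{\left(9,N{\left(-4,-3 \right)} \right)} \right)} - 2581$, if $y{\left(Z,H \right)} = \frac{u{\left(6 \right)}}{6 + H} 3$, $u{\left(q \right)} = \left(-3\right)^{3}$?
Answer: $-2608$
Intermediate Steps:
$u{\left(q \right)} = -27$
$D{\left(T,J \right)} = -3$ ($D{\left(T,J \right)} = -2 - 1 = -3$)
$y{\left(Z,H \right)} = - \frac{81}{6 + H}$ ($y{\left(Z,H \right)} = \frac{1}{6 + H} \left(-27\right) 3 = - \frac{27}{6 + H} 3 = - \frac{81}{6 + H}$)
$y{\left(-7,D{\left(9,N{\left(-4,-3 \right)} \right)} \right)} - 2581 = - \frac{81}{6 - 3} - 2581 = - \frac{81}{3} - 2581 = \left(-81\right) \frac{1}{3} - 2581 = -27 - 2581 = -2608$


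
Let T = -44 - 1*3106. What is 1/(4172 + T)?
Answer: 1/1022 ≈ 0.00097847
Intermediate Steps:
T = -3150 (T = -44 - 3106 = -3150)
1/(4172 + T) = 1/(4172 - 3150) = 1/1022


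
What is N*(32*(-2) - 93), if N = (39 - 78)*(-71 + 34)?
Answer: -226551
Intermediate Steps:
N = 1443 (N = -39*(-37) = 1443)
N*(32*(-2) - 93) = 1443*(32*(-2) - 93) = 1443*(-64 - 93) = 1443*(-157) = -226551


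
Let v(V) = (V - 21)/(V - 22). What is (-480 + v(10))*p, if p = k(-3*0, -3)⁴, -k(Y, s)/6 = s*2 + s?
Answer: -4073672412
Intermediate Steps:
k(Y, s) = -18*s (k(Y, s) = -6*(s*2 + s) = -6*(2*s + s) = -18*s)
v(V) = (-21 + V)/(-22 + V)
p = 8503056 (p = (-18*(-3))⁴ = 54⁴ = 8503056)
(-480 + v(10))*p = (-480 + (-21 + 10)/(-22 + 10))*8503056 = (-480 - 11/(-12))*8503056 = (-480 - 1/12*(-11))*8503056 = (-480 + 11/12)*8503056 = -5749/12*8503056 = -4073672412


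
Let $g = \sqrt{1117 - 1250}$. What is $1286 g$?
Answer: $1286 i \sqrt{133} \approx 14831.0 i$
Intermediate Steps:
$g = i \sqrt{133}$ ($g = \sqrt{-133} = i \sqrt{133} \approx 11.533 i$)
$1286 g = 1286 i \sqrt{133}$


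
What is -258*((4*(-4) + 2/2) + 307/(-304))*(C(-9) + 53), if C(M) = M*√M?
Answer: 33275679/152 - 16951761*I/152 ≈ 2.1892e+5 - 1.1152e+5*I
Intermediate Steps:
C(M) = M^(3/2)
-258*((4*(-4) + 2/2) + 307/(-304))*(C(-9) + 53) = -258*((4*(-4) + 2/2) + 307/(-304))*((-9)^(3/2) + 53) = -258*((-16 + 2*(½)) + 307*(-1/304))*(-27*I + 53) = -258*((-16 + 1) - 307/304)*(53 - 27*I) = -258*(-15 - 307/304)*(53 - 27*I) = -(-627843)*(53 - 27*I)/152 = -258*(-257951/304 + 131409*I/304) = 33275679/152 - 16951761*I/152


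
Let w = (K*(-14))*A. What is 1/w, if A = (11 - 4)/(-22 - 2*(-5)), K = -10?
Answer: -3/245 ≈ -0.012245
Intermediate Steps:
A = -7/12 (A = 7/(-22 + 10) = 7/(-12) = 7*(-1/12) = -7/12 ≈ -0.58333)
w = -245/3 (w = -10*(-14)*(-7/12) = 140*(-7/12) = -245/3 ≈ -81.667)
1/w = 1/(-245/3) = -3/245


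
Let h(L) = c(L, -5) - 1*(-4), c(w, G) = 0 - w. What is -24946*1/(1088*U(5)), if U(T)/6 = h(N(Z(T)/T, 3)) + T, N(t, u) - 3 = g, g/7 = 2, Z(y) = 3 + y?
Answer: 12473/26112 ≈ 0.47767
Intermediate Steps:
c(w, G) = -w
g = 14 (g = 7*2 = 14)
N(t, u) = 17 (N(t, u) = 3 + 14 = 17)
h(L) = 4 - L (h(L) = -L - 1*(-4) = -L + 4 = 4 - L)
U(T) = -78 + 6*T (U(T) = 6*((4 - 1*17) + T) = 6*((4 - 17) + T) = 6*(-13 + T) = -78 + 6*T)
-24946*1/(1088*U(5)) = -24946*1/(1088*(-78 + 6*5)) = -24946*1/(1088*(-78 + 30)) = -24946/(-34*(-48)*(-32)) = -24946/(1632*(-32)) = -24946/(-52224) = -24946*(-1/52224) = 12473/26112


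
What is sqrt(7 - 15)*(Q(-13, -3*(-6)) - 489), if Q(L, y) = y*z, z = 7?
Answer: -726*I*sqrt(2) ≈ -1026.7*I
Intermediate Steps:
Q(L, y) = 7*y (Q(L, y) = y*7 = 7*y)
sqrt(7 - 15)*(Q(-13, -3*(-6)) - 489) = sqrt(7 - 15)*(7*(-3*(-6)) - 489) = sqrt(-8)*(7*18 - 489) = (2*I*sqrt(2))*(126 - 489) = (2*I*sqrt(2))*(-363) = -726*I*sqrt(2)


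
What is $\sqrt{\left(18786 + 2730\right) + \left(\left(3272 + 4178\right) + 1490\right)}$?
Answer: $18 \sqrt{94} \approx 174.52$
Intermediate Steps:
$\sqrt{\left(18786 + 2730\right) + \left(\left(3272 + 4178\right) + 1490\right)} = \sqrt{21516 + \left(7450 + 1490\right)} = \sqrt{21516 + 8940} = \sqrt{30456} = 18 \sqrt{94}$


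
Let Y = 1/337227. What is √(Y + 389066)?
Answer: √365664321672621/30657 ≈ 623.75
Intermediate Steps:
Y = 1/337227 ≈ 2.9654e-6
√(Y + 389066) = √(1/337227 + 389066) = √(131203559983/337227) = √365664321672621/30657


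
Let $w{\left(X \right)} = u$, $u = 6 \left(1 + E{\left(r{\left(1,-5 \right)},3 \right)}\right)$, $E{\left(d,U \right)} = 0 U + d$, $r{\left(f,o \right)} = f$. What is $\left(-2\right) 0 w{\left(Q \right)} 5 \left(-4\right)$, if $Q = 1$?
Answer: $0$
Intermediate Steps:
$E{\left(d,U \right)} = d$ ($E{\left(d,U \right)} = 0 + d = d$)
$u = 12$ ($u = 6 \left(1 + 1\right) = 6 \cdot 2 = 12$)
$w{\left(X \right)} = 12$
$\left(-2\right) 0 w{\left(Q \right)} 5 \left(-4\right) = \left(-2\right) 0 \cdot 12 \cdot 5 \left(-4\right) = 0 \cdot 60 \left(-4\right) = 0 \left(-4\right) = 0$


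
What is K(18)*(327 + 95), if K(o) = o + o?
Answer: 15192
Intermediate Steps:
K(o) = 2*o
K(18)*(327 + 95) = (2*18)*(327 + 95) = 36*422 = 15192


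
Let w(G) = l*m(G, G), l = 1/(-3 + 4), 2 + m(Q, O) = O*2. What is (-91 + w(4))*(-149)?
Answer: 12665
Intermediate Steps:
m(Q, O) = -2 + 2*O (m(Q, O) = -2 + O*2 = -2 + 2*O)
l = 1 (l = 1/1 = 1)
w(G) = -2 + 2*G (w(G) = 1*(-2 + 2*G) = -2 + 2*G)
(-91 + w(4))*(-149) = (-91 + (-2 + 2*4))*(-149) = (-91 + (-2 + 8))*(-149) = (-91 + 6)*(-149) = -85*(-149) = 12665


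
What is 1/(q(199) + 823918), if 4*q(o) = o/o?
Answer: 4/3295673 ≈ 1.2137e-6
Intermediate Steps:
q(o) = 1/4 (q(o) = (o/o)/4 = (1/4)*1 = 1/4)
1/(q(199) + 823918) = 1/(1/4 + 823918) = 1/(3295673/4) = 4/3295673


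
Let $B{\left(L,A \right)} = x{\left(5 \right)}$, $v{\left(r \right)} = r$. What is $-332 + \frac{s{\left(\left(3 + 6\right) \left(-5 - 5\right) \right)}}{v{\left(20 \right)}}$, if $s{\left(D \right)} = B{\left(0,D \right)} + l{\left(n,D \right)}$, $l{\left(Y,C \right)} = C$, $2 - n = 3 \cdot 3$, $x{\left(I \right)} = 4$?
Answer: $- \frac{3363}{10} \approx -336.3$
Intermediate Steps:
$n = -7$ ($n = 2 - 3 \cdot 3 = 2 - 9 = -7$)
$B{\left(L,A \right)} = 4$
$s{\left(D \right)} = 4 + D$
$-332 + \frac{s{\left(\left(3 + 6\right) \left(-5 - 5\right) \right)}}{v{\left(20 \right)}} = -332 + \frac{4 + \left(3 + 6\right) \left(-5 - 5\right)}{20} = -332 + \left(4 + 9 \left(-10\right)\right) \frac{1}{20} = -332 + \left(4 - 90\right) \frac{1}{20} = -332 - \frac{43}{10} = - \frac{3363}{10}$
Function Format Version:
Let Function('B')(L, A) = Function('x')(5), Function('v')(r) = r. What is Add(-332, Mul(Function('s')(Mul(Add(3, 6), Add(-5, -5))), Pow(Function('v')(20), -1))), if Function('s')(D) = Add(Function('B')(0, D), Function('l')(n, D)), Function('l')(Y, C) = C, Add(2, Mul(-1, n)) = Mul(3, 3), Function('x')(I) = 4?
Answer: Rational(-3363, 10) ≈ -336.30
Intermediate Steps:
n = -7 (n = Add(2, Mul(-1, Mul(3, 3))) = Add(2, Mul(-1, 9)) = Add(2, -9) = -7)
Function('B')(L, A) = 4
Function('s')(D) = Add(4, D)
Add(-332, Mul(Function('s')(Mul(Add(3, 6), Add(-5, -5))), Pow(Function('v')(20), -1))) = Add(-332, Mul(Add(4, Mul(Add(3, 6), Add(-5, -5))), Pow(20, -1))) = Add(-332, Mul(Add(4, Mul(9, -10)), Rational(1, 20))) = Add(-332, Mul(Add(4, -90), Rational(1, 20))) = Add(-332, Mul(-86, Rational(1, 20))) = Add(-332, Rational(-43, 10)) = Rational(-3363, 10)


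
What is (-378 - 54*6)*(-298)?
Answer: 209196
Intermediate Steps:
(-378 - 54*6)*(-298) = (-378 - 324)*(-298) = -702*(-298) = 209196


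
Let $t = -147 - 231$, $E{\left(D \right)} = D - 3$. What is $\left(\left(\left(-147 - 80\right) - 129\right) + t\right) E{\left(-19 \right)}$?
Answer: $16148$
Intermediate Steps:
$E{\left(D \right)} = -3 + D$ ($E{\left(D \right)} = D - 3 = -3 + D$)
$t = -378$ ($t = -147 - 231 = -378$)
$\left(\left(\left(-147 - 80\right) - 129\right) + t\right) E{\left(-19 \right)} = \left(\left(\left(-147 - 80\right) - 129\right) - 378\right) \left(-3 - 19\right) = \left(\left(-227 - 129\right) - 378\right) \left(-22\right) = \left(-356 - 378\right) \left(-22\right) = \left(-734\right) \left(-22\right) = 16148$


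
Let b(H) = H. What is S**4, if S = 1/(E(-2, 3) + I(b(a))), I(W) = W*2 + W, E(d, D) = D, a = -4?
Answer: 1/6561 ≈ 0.00015242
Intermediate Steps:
I(W) = 3*W (I(W) = 2*W + W = 3*W)
S = -1/9 (S = 1/(3 + 3*(-4)) = 1/(3 - 12) = 1/(-9) = -1/9 ≈ -0.11111)
S**4 = (-1/9)**4 = 1/6561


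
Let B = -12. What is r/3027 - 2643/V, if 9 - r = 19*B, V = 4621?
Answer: -2301728/4662589 ≈ -0.49366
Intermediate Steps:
r = 237 (r = 9 - 19*(-12) = 9 - 1*(-228) = 9 + 228 = 237)
r/3027 - 2643/V = 237/3027 - 2643/4621 = 237*(1/3027) - 2643*1/4621 = 79/1009 - 2643/4621 = -2301728/4662589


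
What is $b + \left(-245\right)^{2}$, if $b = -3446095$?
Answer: $-3386070$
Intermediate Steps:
$b + \left(-245\right)^{2} = -3446095 + \left(-245\right)^{2} = -3446095 + 60025 = -3386070$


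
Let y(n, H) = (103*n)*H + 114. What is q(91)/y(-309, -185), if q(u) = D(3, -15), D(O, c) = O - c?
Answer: 6/1962703 ≈ 3.0570e-6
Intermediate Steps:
q(u) = 18 (q(u) = 3 - 1*(-15) = 3 + 15 = 18)
y(n, H) = 114 + 103*H*n (y(n, H) = 103*H*n + 114 = 114 + 103*H*n)
q(91)/y(-309, -185) = 18/(114 + 103*(-185)*(-309)) = 18/(114 + 5887995) = 18/5888109 = 18*(1/5888109) = 6/1962703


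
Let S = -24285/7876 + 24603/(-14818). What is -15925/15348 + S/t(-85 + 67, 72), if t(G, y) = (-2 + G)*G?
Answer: -9410775588647/8956062028320 ≈ -1.0508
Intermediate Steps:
S = -276814179/58353284 (S = -24285*1/7876 + 24603*(-1/14818) = -24285/7876 - 24603/14818 = -276814179/58353284 ≈ -4.7438)
t(G, y) = G*(-2 + G)
-15925/15348 + S/t(-85 + 67, 72) = -15925/15348 - 276814179*1/((-85 + 67)*(-2 + (-85 + 67)))/58353284 = -15925*1/15348 - 276814179*(-1/(18*(-2 - 18)))/58353284 = -15925/15348 - 276814179/(58353284*((-18*(-20)))) = -15925/15348 - 276814179/58353284/360 = -15925/15348 - 276814179/58353284*1/360 = -15925/15348 - 30757131/2334131360 = -9410775588647/8956062028320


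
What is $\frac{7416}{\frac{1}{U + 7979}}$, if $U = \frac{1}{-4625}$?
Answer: $\frac{273671713584}{4625} \approx 5.9172 \cdot 10^{7}$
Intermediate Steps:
$U = - \frac{1}{4625} \approx -0.00021622$
$\frac{7416}{\frac{1}{U + 7979}} = \frac{7416}{\frac{1}{- \frac{1}{4625} + 7979}} = \frac{7416}{\frac{1}{\frac{36902874}{4625}}} = \frac{7416}{\frac{4625}{36902874}} = 7416 \cdot \frac{36902874}{4625} = \frac{273671713584}{4625}$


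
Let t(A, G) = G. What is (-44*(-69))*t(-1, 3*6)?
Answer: 54648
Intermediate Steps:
(-44*(-69))*t(-1, 3*6) = (-44*(-69))*(3*6) = 3036*18 = 54648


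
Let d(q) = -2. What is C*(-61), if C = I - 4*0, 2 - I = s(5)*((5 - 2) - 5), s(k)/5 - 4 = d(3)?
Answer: -1342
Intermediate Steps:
s(k) = 10 (s(k) = 20 + 5*(-2) = 20 - 10 = 10)
I = 22 (I = 2 - 10*((5 - 2) - 5) = 2 - 10*(3 - 5) = 2 - 10*(-2) = 2 - 1*(-20) = 2 + 20 = 22)
C = 22 (C = 22 - 4*0 = 22 + 0 = 22)
C*(-61) = 22*(-61) = -1342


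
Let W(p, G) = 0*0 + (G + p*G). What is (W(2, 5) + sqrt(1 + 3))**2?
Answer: 289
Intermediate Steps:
W(p, G) = G + G*p (W(p, G) = 0 + (G + G*p) = G + G*p)
(W(2, 5) + sqrt(1 + 3))**2 = (5*(1 + 2) + sqrt(1 + 3))**2 = (5*3 + sqrt(4))**2 = (15 + 2)**2 = 17**2 = 289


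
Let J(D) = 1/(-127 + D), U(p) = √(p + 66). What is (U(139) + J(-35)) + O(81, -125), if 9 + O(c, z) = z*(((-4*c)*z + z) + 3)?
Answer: -817655959/162 + √205 ≈ -5.0472e+6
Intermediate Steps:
U(p) = √(66 + p)
O(c, z) = -9 + z*(3 + z - 4*c*z) (O(c, z) = -9 + z*(((-4*c)*z + z) + 3) = -9 + z*((-4*c*z + z) + 3) = -9 + z*((z - 4*c*z) + 3) = -9 + z*(3 + z - 4*c*z))
(U(139) + J(-35)) + O(81, -125) = (√(66 + 139) + 1/(-127 - 35)) + (-9 + (-125)² + 3*(-125) - 4*81*(-125)²) = (√205 + 1/(-162)) + (-9 + 15625 - 375 - 4*81*15625) = (√205 - 1/162) + (-9 + 15625 - 375 - 5062500) = (-1/162 + √205) - 5047259 = -817655959/162 + √205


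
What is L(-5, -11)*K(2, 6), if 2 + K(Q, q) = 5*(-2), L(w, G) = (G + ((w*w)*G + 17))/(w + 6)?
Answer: 3228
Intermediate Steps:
L(w, G) = (17 + G + G*w**2)/(6 + w) (L(w, G) = (G + (w**2*G + 17))/(6 + w) = (G + (G*w**2 + 17))/(6 + w) = (G + (17 + G*w**2))/(6 + w) = (17 + G + G*w**2)/(6 + w))
K(Q, q) = -12 (K(Q, q) = -2 + 5*(-2) = -2 - 10 = -12)
L(-5, -11)*K(2, 6) = ((17 - 11 - 11*(-5)**2)/(6 - 5))*(-12) = ((17 - 11 - 11*25)/1)*(-12) = (1*(17 - 11 - 275))*(-12) = (1*(-269))*(-12) = -269*(-12) = 3228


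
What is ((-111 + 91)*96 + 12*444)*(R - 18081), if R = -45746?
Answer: -217522416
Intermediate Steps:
((-111 + 91)*96 + 12*444)*(R - 18081) = ((-111 + 91)*96 + 12*444)*(-45746 - 18081) = (-20*96 + 5328)*(-63827) = (-1920 + 5328)*(-63827) = 3408*(-63827) = -217522416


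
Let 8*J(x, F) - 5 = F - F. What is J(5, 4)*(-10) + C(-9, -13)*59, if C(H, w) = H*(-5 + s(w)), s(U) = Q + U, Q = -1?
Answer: 40331/4 ≈ 10083.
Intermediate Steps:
J(x, F) = 5/8 (J(x, F) = 5/8 + (F - F)/8 = 5/8 + (1/8)*0 = 5/8 + 0 = 5/8)
s(U) = -1 + U
C(H, w) = H*(-6 + w) (C(H, w) = H*(-5 + (-1 + w)) = H*(-6 + w))
J(5, 4)*(-10) + C(-9, -13)*59 = (5/8)*(-10) - 9*(-6 - 13)*59 = -25/4 - 9*(-19)*59 = -25/4 + 171*59 = -25/4 + 10089 = 40331/4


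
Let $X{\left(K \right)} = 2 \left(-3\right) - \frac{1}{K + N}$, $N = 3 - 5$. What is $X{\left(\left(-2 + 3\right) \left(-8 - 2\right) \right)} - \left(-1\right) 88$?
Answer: $\frac{985}{12} \approx 82.083$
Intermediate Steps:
$N = -2$
$X{\left(K \right)} = -6 - \frac{1}{-2 + K}$ ($X{\left(K \right)} = 2 \left(-3\right) - \frac{1}{K - 2} = -6 - \frac{1}{-2 + K}$)
$X{\left(\left(-2 + 3\right) \left(-8 - 2\right) \right)} - \left(-1\right) 88 = \frac{11 - 6 \left(-2 + 3\right) \left(-8 - 2\right)}{-2 + \left(-2 + 3\right) \left(-8 - 2\right)} - \left(-1\right) 88 = \frac{11 - 6 \cdot 1 \left(-10\right)}{-2 + 1 \left(-10\right)} - -88 = \frac{11 - -60}{-2 - 10} + 88 = \frac{11 + 60}{-12} + 88 = \left(- \frac{1}{12}\right) 71 + 88 = - \frac{71}{12} + 88 = \frac{985}{12}$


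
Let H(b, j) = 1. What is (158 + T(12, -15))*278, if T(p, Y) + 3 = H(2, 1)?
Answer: 43368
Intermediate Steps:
T(p, Y) = -2 (T(p, Y) = -3 + 1 = -2)
(158 + T(12, -15))*278 = (158 - 2)*278 = 156*278 = 43368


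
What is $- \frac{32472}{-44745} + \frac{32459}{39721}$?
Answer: $\frac{5822077}{3773495} \approx 1.5429$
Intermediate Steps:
$- \frac{32472}{-44745} + \frac{32459}{39721} = \left(-32472\right) \left(- \frac{1}{44745}\right) + 32459 \cdot \frac{1}{39721} = \frac{10824}{14915} + \frac{32459}{39721} = \frac{5822077}{3773495}$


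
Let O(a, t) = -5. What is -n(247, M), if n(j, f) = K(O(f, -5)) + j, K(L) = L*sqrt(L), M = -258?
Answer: -247 + 5*I*sqrt(5) ≈ -247.0 + 11.18*I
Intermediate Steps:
K(L) = L**(3/2)
n(j, f) = j - 5*I*sqrt(5) (n(j, f) = (-5)**(3/2) + j = -5*I*sqrt(5) + j = j - 5*I*sqrt(5))
-n(247, M) = -(247 - 5*I*sqrt(5)) = -247 + 5*I*sqrt(5)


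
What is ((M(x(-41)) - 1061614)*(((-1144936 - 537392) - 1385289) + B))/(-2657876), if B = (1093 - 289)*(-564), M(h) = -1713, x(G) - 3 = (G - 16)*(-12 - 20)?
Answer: -3744051989871/2657876 ≈ -1.4087e+6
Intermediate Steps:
x(G) = 515 - 32*G (x(G) = 3 + (G - 16)*(-12 - 20) = 3 + (-16 + G)*(-32) = 3 + (512 - 32*G) = 515 - 32*G)
B = -453456 (B = 804*(-564) = -453456)
((M(x(-41)) - 1061614)*(((-1144936 - 537392) - 1385289) + B))/(-2657876) = ((-1713 - 1061614)*(((-1144936 - 537392) - 1385289) - 453456))/(-2657876) = -1063327*((-1682328 - 1385289) - 453456)*(-1/2657876) = -1063327*(-3067617 - 453456)*(-1/2657876) = -1063327*(-3521073)*(-1/2657876) = 3744051989871*(-1/2657876) = -3744051989871/2657876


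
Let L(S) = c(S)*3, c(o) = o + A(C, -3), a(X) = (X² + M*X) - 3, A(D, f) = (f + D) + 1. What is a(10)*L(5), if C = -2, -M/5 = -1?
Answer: 441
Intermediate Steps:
M = 5 (M = -5*(-1) = 5)
A(D, f) = 1 + D + f (A(D, f) = (D + f) + 1 = 1 + D + f)
a(X) = -3 + X² + 5*X (a(X) = (X² + 5*X) - 3 = -3 + X² + 5*X)
c(o) = -4 + o (c(o) = o + (1 - 2 - 3) = o - 4 = -4 + o)
L(S) = -12 + 3*S (L(S) = (-4 + S)*3 = -12 + 3*S)
a(10)*L(5) = (-3 + 10² + 5*10)*(-12 + 3*5) = (-3 + 100 + 50)*(-12 + 15) = 147*3 = 441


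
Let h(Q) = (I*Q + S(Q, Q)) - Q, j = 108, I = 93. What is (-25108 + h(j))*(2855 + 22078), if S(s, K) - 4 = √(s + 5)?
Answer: -378183744 + 24933*√113 ≈ -3.7792e+8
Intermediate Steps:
S(s, K) = 4 + √(5 + s) (S(s, K) = 4 + √(s + 5) = 4 + √(5 + s))
h(Q) = 4 + √(5 + Q) + 92*Q (h(Q) = (93*Q + (4 + √(5 + Q))) - Q = (4 + √(5 + Q) + 93*Q) - Q = 4 + √(5 + Q) + 92*Q)
(-25108 + h(j))*(2855 + 22078) = (-25108 + (4 + √(5 + 108) + 92*108))*(2855 + 22078) = (-25108 + (4 + √113 + 9936))*24933 = (-25108 + (9940 + √113))*24933 = (-15168 + √113)*24933 = -378183744 + 24933*√113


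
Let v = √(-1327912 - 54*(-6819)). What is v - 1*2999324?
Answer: -2999324 + I*√959686 ≈ -2.9993e+6 + 979.64*I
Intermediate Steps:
v = I*√959686 (v = √(-1327912 + 368226) = √(-959686) = I*√959686 ≈ 979.64*I)
v - 1*2999324 = I*√959686 - 1*2999324 = I*√959686 - 2999324 = -2999324 + I*√959686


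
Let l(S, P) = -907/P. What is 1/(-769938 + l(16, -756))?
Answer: -756/582072221 ≈ -1.2988e-6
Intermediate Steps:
1/(-769938 + l(16, -756)) = 1/(-769938 - 907/(-756)) = 1/(-769938 - 907*(-1/756)) = 1/(-769938 + 907/756) = 1/(-582072221/756) = -756/582072221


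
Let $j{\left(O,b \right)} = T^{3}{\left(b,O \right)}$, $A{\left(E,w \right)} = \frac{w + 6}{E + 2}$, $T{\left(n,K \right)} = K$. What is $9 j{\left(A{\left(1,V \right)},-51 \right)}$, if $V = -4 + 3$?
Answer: $\frac{125}{3} \approx 41.667$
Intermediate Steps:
$V = -1$
$A{\left(E,w \right)} = \frac{6 + w}{2 + E}$
$j{\left(O,b \right)} = O^{3}$
$9 j{\left(A{\left(1,V \right)},-51 \right)} = 9 \left(\frac{6 - 1}{2 + 1}\right)^{3} = 9 \left(\frac{1}{3} \cdot 5\right)^{3} = 9 \left(\frac{5}{3}\right)^{3} = 9 \cdot \frac{125}{27} = \frac{125}{3}$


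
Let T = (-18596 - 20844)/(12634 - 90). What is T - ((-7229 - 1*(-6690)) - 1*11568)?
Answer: 9489423/784 ≈ 12104.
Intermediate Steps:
T = -2465/784 (T = -39440/12544 = -39440*1/12544 = -2465/784 ≈ -3.1441)
T - ((-7229 - 1*(-6690)) - 1*11568) = -2465/784 - ((-7229 - 1*(-6690)) - 1*11568) = -2465/784 - ((-7229 + 6690) - 11568) = -2465/784 - (-539 - 11568) = -2465/784 - 1*(-12107) = -2465/784 + 12107 = 9489423/784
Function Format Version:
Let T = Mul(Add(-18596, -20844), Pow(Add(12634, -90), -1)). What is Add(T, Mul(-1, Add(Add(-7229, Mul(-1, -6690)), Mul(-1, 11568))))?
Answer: Rational(9489423, 784) ≈ 12104.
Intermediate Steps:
T = Rational(-2465, 784) (T = Mul(-39440, Pow(12544, -1)) = Mul(-39440, Rational(1, 12544)) = Rational(-2465, 784) ≈ -3.1441)
Add(T, Mul(-1, Add(Add(-7229, Mul(-1, -6690)), Mul(-1, 11568)))) = Add(Rational(-2465, 784), Mul(-1, Add(Add(-7229, Mul(-1, -6690)), Mul(-1, 11568)))) = Add(Rational(-2465, 784), Mul(-1, Add(Add(-7229, 6690), -11568))) = Add(Rational(-2465, 784), Mul(-1, Add(-539, -11568))) = Add(Rational(-2465, 784), Mul(-1, -12107)) = Add(Rational(-2465, 784), 12107) = Rational(9489423, 784)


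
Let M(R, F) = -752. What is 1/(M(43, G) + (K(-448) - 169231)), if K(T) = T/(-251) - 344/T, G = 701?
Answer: -14056/2389245167 ≈ -5.8830e-6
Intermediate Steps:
K(T) = -344/T - T/251 (K(T) = T*(-1/251) - 344/T = -T/251 - 344/T = -344/T - T/251)
1/(M(43, G) + (K(-448) - 169231)) = 1/(-752 + ((-344/(-448) - 1/251*(-448)) - 169231)) = 1/(-752 + ((-344*(-1/448) + 448/251) - 169231)) = 1/(-752 + ((43/56 + 448/251) - 169231)) = 1/(-752 + (35881/14056 - 169231)) = 1/(-752 - 2378675055/14056) = 1/(-2389245167/14056) = -14056/2389245167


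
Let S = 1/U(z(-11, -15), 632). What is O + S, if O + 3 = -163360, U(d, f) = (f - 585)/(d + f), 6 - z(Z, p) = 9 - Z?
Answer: -7677443/47 ≈ -1.6335e+5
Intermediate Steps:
z(Z, p) = -3 + Z (z(Z, p) = 6 - (9 - Z) = 6 + (-9 + Z) = -3 + Z)
U(d, f) = (-585 + f)/(d + f)
O = -163363 (O = -3 - 163360 = -163363)
S = 618/47 (S = 1/((-585 + 632)/((-3 - 11) + 632)) = 1/(47/(-14 + 632)) = 1/(47/618) = 618/47 ≈ 13.149)
O + S = -163363 + 618/47 = -7677443/47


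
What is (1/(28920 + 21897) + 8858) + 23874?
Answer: 1663342045/50817 ≈ 32732.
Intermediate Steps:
(1/(28920 + 21897) + 8858) + 23874 = (1/50817 + 8858) + 23874 = 450136987/50817 + 23874 = 1663342045/50817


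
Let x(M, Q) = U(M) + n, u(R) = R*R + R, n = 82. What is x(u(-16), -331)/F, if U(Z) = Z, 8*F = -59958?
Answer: -1288/29979 ≈ -0.042963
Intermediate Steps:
F = -29979/4 (F = (⅛)*(-59958) = -29979/4 ≈ -7494.8)
u(R) = R + R² (u(R) = R² + R = R + R²)
x(M, Q) = 82 + M (x(M, Q) = M + 82 = 82 + M)
x(u(-16), -331)/F = (82 - 16*(1 - 16))/(-29979/4) = (82 - 16*(-15))*(-4/29979) = (82 + 240)*(-4/29979) = 322*(-4/29979) = -1288/29979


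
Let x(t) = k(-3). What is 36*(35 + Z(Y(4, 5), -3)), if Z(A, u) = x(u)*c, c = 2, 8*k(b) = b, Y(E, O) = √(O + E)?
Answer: 1233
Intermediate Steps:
Y(E, O) = √(E + O)
k(b) = b/8
x(t) = -3/8 (x(t) = (⅛)*(-3) = -3/8)
Z(A, u) = -¾ (Z(A, u) = -3/8*2 = -¾)
36*(35 + Z(Y(4, 5), -3)) = 36*(35 - ¾) = 36*(137/4) = 1233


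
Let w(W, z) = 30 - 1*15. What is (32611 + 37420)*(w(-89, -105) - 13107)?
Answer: -916845852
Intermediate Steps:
w(W, z) = 15 (w(W, z) = 30 - 15 = 15)
(32611 + 37420)*(w(-89, -105) - 13107) = (32611 + 37420)*(15 - 13107) = 70031*(-13092) = -916845852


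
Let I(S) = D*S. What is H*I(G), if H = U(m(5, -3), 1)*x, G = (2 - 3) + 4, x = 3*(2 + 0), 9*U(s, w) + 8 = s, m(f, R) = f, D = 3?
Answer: -18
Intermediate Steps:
U(s, w) = -8/9 + s/9
x = 6 (x = 3*2 = 6)
G = 3 (G = -1 + 4 = 3)
H = -2 (H = (-8/9 + (⅑)*5)*6 = (-8/9 + 5/9)*6 = -⅓*6 = -2)
I(S) = 3*S
H*I(G) = -6*3 = -2*9 = -18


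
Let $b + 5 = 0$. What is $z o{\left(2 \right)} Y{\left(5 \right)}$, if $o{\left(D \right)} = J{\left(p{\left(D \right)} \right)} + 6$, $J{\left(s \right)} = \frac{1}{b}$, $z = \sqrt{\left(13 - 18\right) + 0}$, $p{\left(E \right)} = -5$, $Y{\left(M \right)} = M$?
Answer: $29 i \sqrt{5} \approx 64.846 i$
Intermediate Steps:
$b = -5$ ($b = -5 + 0 = -5$)
$z = i \sqrt{5}$ ($z = \sqrt{\left(13 - 18\right) + 0} = \sqrt{-5 + 0} = \sqrt{-5} = i \sqrt{5} \approx 2.2361 i$)
$J{\left(s \right)} = - \frac{1}{5}$ ($J{\left(s \right)} = \frac{1}{-5} = - \frac{1}{5}$)
$o{\left(D \right)} = \frac{29}{5}$ ($o{\left(D \right)} = - \frac{1}{5} + 6 = \frac{29}{5}$)
$z o{\left(2 \right)} Y{\left(5 \right)} = i \sqrt{5} \cdot \frac{29}{5} \cdot 5 = \frac{29 i \sqrt{5}}{5} \cdot 5 = 29 i \sqrt{5}$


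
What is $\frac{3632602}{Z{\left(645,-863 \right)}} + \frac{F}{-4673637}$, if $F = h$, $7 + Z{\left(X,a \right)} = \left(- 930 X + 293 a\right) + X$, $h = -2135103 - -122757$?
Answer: $- \frac{1695866827212}{442474505803} \approx -3.8327$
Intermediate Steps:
$h = -2012346$ ($h = -2135103 + \left(17 + 122740\right) = -2135103 + 122757 = -2012346$)
$Z{\left(X,a \right)} = -7 - 929 X + 293 a$ ($Z{\left(X,a \right)} = -7 - \left(- 293 a + 929 X\right) = -7 - 929 X + 293 a$)
$F = -2012346$
$\frac{3632602}{Z{\left(645,-863 \right)}} + \frac{F}{-4673637} = \frac{3632602}{-7 - 599205 + 293 \left(-863\right)} - \frac{2012346}{-4673637} = \frac{3632602}{-7 - 599205 - 252859} - - \frac{223594}{519293} = \frac{3632602}{-852071} + \frac{223594}{519293} = 3632602 \left(- \frac{1}{852071}\right) + \frac{223594}{519293} = - \frac{3632602}{852071} + \frac{223594}{519293} = - \frac{1695866827212}{442474505803}$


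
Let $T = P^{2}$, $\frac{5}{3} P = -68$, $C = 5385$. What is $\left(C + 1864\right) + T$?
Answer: $\frac{222841}{25} \approx 8913.6$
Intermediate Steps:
$P = - \frac{204}{5}$ ($P = \frac{3}{5} \left(-68\right) = - \frac{204}{5} \approx -40.8$)
$T = \frac{41616}{25}$ ($T = \left(- \frac{204}{5}\right)^{2} = \frac{41616}{25} \approx 1664.6$)
$\left(C + 1864\right) + T = \left(5385 + 1864\right) + \frac{41616}{25} = 7249 + \frac{41616}{25} = \frac{222841}{25}$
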